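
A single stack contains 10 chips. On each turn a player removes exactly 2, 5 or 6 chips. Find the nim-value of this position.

1

Build the Grundy sequence with g(k) = mex{g(k−s) : s ∈ {2, 5, 6}, s ≤ k}:
g(0) = mex{} = 0
g(1) = mex{} = 0
g(2) = mex{0} = 1
g(3) = mex{0} = 1
g(4) = mex{1} = 0
g(5) = mex{0,1} = 2
g(6) = mex{0} = 1
g(7) = mex{0,1,2} = 3
g(8) = mex{1} = 0
g(9) = mex{0,1,3} = 2
g(10) = mex{0,2} = 1
So g(10) = 1.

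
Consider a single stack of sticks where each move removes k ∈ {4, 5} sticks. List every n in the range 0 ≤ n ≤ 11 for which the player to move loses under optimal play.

0, 1, 2, 3, 9, 10, 11

Compute g(0), g(1), … for moves {4, 5}:
g(0) = mex{} = 0
g(1) = mex{} = 0
g(2) = mex{} = 0
g(3) = mex{} = 0
g(4) = mex{0} = 1
g(5) = mex{0} = 1
g(6) = mex{0} = 1
g(7) = mex{0} = 1
g(8) = mex{0,1} = 2
g(9) = mex{1} = 0
g(10) = mex{1} = 0
g(11) = mex{1} = 0
The P-positions (g = 0) in 0..11 are 0, 1, 2, 3, 9, 10, 11.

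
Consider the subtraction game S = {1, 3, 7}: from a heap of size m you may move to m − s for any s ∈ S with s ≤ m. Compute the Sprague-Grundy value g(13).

Build the Grundy sequence with g(k) = mex{g(k−s) : s ∈ {1, 3, 7}, s ≤ k}:
g(0) = mex{} = 0
g(1) = mex{0} = 1
g(2) = mex{1} = 0
g(3) = mex{0} = 1
g(4) = mex{1} = 0
g(5) = mex{0} = 1
g(6) = mex{1} = 0
g(7) = mex{0} = 1
g(8) = mex{1} = 0
g(9) = mex{0} = 1
g(10) = mex{1} = 0
g(11) = mex{0} = 1
g(12) = mex{1} = 0
g(13) = mex{0} = 1
So g(13) = 1.

1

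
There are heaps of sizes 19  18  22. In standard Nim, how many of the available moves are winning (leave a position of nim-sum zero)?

3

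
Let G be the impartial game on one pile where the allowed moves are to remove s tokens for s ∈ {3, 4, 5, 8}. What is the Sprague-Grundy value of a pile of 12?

Build the Grundy sequence with g(k) = mex{g(k−s) : s ∈ {3, 4, 5, 8}, s ≤ k}:
k:     0  1  2  3  4  5  6  7  8  9 10 11 12
g(k):  0  0  0  1  1  1  2  2  2  3  3  0  0
So g(12) = 0.

0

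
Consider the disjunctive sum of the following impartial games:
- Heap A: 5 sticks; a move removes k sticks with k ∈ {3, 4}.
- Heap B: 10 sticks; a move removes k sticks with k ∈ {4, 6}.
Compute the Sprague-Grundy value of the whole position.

1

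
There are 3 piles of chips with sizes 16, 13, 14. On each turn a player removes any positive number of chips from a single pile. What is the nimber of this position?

19

Compute the nim-sum pairwise:
16 ^ 13 = 29
29 ^ 14 = 19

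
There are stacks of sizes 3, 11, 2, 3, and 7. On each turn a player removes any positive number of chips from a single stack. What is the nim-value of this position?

14

Bitwise XOR of the heap sizes:
  0011  (3)
  1011  (11)
  0010  (2)
  0011  (3)
  0111  (7)
  ----
  1110  (14)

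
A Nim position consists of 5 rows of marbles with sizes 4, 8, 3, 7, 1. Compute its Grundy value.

Bitwise XOR of the heap sizes:
  0100  (4)
  1000  (8)
  0011  (3)
  0111  (7)
  0001  (1)
  ----
  1001  (9)

9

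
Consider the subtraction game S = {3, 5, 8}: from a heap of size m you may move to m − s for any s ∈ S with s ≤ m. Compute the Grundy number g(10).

3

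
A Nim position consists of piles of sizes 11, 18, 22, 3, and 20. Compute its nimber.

Write each in binary and XOR column by column:
  01011  (11)
  10010  (18)
  10110  (22)
  00011  (3)
  10100  (20)
  -----
  11000  (24)

24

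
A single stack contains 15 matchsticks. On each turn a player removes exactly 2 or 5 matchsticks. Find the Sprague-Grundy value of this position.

Compute g(0), g(1), … for moves {2, 5}:
k:     0  1  2  3  4  5  6  7  8  9 10 11 12 13 14 15
g(k):  0  0  1  1  0  2  1  0  0  1  1  0  2  1  0  0
So g(15) = 0.

0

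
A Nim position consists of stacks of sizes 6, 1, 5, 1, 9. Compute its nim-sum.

10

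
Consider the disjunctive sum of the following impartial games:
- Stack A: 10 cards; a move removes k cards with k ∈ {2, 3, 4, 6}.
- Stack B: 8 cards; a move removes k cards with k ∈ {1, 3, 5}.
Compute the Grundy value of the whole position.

1

Grundy values for stack A (subtraction set {2, 3, 4, 6}):
g(0) = mex{} = 0
g(1) = mex{} = 0
g(2) = mex{0} = 1
g(3) = mex{0} = 1
g(4) = mex{0,1} = 2
g(5) = mex{0,1} = 2
g(6) = mex{0,1,2} = 3
g(7) = mex{0,1,2} = 3
g(8) = mex{1,2,3} = 0
g(9) = mex{1,2,3} = 0
g(10) = mex{0,2,3} = 1
So g(10) = 1.
Build the Grundy sequence for stack B with g(k) = mex{g(k−s) : s ∈ {1, 3, 5}, s ≤ k}:
g(0) = mex{} = 0
g(1) = mex{0} = 1
g(2) = mex{1} = 0
g(3) = mex{0} = 1
g(4) = mex{1} = 0
g(5) = mex{0} = 1
g(6) = mex{1} = 0
g(7) = mex{0} = 1
g(8) = mex{1} = 0
So g(8) = 0.
By the Sprague-Grundy theorem, the Grundy value of a sum of independent games is the XOR of the component values.
Combined value = 1 ⊕ 0 = 1.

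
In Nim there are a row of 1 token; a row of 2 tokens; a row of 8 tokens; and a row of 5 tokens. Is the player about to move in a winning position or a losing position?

Winning position

Compute the nim-sum pairwise:
1 ^ 2 = 3
3 ^ 8 = 11
11 ^ 5 = 14
The nim-sum is 14 ≠ 0, so this is an N-position: the player to move can win.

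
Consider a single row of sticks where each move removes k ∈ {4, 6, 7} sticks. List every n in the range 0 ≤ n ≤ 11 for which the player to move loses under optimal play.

0, 1, 2, 3, 11

Build the Grundy sequence with g(k) = mex{g(k−s) : s ∈ {4, 6, 7}, s ≤ k}:
k:     0  1  2  3  4  5  6  7  8  9 10 11
g(k):  0  0  0  0  1  1  1  1  2  2  2  0
The P-positions (g = 0) in 0..11 are 0, 1, 2, 3, 11.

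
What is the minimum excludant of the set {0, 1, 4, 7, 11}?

The values 0, 1 are all present; 2 is the first non-negative integer missing from the set.

2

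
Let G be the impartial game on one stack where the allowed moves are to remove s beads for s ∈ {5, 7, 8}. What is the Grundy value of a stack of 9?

1

Grundy values for subtraction set {5, 7, 8}:
k:     0  1  2  3  4  5  6  7  8  9
g(k):  0  0  0  0  0  1  1  1  1  1
So g(9) = 1.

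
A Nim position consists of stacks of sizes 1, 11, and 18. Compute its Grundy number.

24

Compute the nim-sum pairwise:
1 XOR 11 = 10
10 XOR 18 = 24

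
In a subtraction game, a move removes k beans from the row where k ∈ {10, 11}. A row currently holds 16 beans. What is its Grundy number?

1

Grundy values for subtraction set {10, 11}:
k:     0  1  2  3  4  5  6  7  8  9 10 11 12 13 14 15 16
g(k):  0  0  0  0  0  0  0  0  0  0  1  1  1  1  1  1  1
So g(16) = 1.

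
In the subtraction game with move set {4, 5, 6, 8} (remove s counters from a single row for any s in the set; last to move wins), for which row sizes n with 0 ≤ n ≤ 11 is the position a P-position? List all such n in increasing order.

0, 1, 2, 3

Grundy values for subtraction set {4, 5, 6, 8}:
g(0) = mex{} = 0
g(1) = mex{} = 0
g(2) = mex{} = 0
g(3) = mex{} = 0
g(4) = mex{0} = 1
g(5) = mex{0} = 1
g(6) = mex{0} = 1
g(7) = mex{0} = 1
g(8) = mex{0,1} = 2
g(9) = mex{0,1} = 2
g(10) = mex{0,1} = 2
g(11) = mex{0,1} = 2
The P-positions (g = 0) in 0..11 are 0, 1, 2, 3.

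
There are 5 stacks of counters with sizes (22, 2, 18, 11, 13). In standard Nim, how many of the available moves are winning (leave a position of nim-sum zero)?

0

Compute the nim-sum pairwise:
22 ^ 2 = 20
20 ^ 18 = 6
6 ^ 11 = 13
13 ^ 13 = 0
The nim-sum is already 0, so every move leaves a nonzero nim-sum — there are no winning moves.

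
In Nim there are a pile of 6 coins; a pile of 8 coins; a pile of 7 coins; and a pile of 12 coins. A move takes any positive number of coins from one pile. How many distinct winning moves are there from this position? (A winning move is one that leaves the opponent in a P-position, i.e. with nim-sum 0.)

In binary:
  0110  (6)
  1000  (8)
  0111  (7)
  1100  (12)
  ----
  0101  (5)
The overall nim-sum is X = 5. A pile of size p has a winning move iff p XOR X < p (reduce it to p XOR X).
  6: 6 XOR 5 = 3 < 6 — winning move (to 3).
  8: 8 XOR 5 = 13 ≥ 8 — no move.
  7: 7 XOR 5 = 2 < 7 — winning move (to 2).
  12: 12 XOR 5 = 9 < 12 — winning move (to 9).
That gives 3 winning moves.

3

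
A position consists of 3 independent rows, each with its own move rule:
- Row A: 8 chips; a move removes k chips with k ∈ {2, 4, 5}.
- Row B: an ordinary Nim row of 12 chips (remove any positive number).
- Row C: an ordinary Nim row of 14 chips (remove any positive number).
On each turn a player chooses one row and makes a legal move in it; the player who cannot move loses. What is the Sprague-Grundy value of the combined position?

2

Grundy values for row A (subtraction set {2, 4, 5}):
k:     0  1  2  3  4  5  6  7  8
g(k):  0  0  1  1  2  2  3  0  0
So g(8) = 0.
Row B is a plain Nim row of size 12, so its Grundy value is 12.
Row C is a plain Nim row of size 14, so its Grundy value is 14.
By the Sprague-Grundy theorem, the Grundy value of a sum of independent games is the XOR of the component values.
Combined value = 0 ⊕ 12 ⊕ 14 = 2.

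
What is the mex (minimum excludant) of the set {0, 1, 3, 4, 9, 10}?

2

The values 0, 1 are all present; 2 is the first non-negative integer missing from the set.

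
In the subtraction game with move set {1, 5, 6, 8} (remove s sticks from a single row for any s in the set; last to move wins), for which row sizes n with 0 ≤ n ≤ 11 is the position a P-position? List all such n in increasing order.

0, 2, 4, 11

Compute g(0), g(1), … for moves {1, 5, 6, 8}:
g(0) = mex{} = 0
g(1) = mex{0} = 1
g(2) = mex{1} = 0
g(3) = mex{0} = 1
g(4) = mex{1} = 0
g(5) = mex{0} = 1
g(6) = mex{0,1} = 2
g(7) = mex{0,1,2} = 3
g(8) = mex{0,1,3} = 2
g(9) = mex{0,1,2} = 3
g(10) = mex{0,1,3} = 2
g(11) = mex{1,2} = 0
The P-positions (g = 0) in 0..11 are 0, 2, 4, 11.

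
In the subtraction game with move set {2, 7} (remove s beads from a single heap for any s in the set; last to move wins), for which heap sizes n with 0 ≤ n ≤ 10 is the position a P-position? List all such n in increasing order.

0, 1, 4, 5, 9, 10

Grundy values for subtraction set {2, 7}:
k:     0  1  2  3  4  5  6  7  8  9 10
g(k):  0  0  1  1  0  0  1  1  2  0  0
The P-positions (g = 0) in 0..10 are 0, 1, 4, 5, 9, 10.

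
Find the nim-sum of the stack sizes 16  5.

21

Compute the nim-sum pairwise:
16 ⊕ 5 = 21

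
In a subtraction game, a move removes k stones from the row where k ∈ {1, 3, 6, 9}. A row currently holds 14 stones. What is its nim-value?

0

Grundy values for subtraction set {1, 3, 6, 9}:
g(0) = mex{} = 0
g(1) = mex{0} = 1
g(2) = mex{1} = 0
g(3) = mex{0} = 1
g(4) = mex{1} = 0
g(5) = mex{0} = 1
g(6) = mex{0,1} = 2
g(7) = mex{0,1,2} = 3
g(8) = mex{0,1,3} = 2
g(9) = mex{0,1,2} = 3
g(10) = mex{0,1,3} = 2
g(11) = mex{0,1,2} = 3
g(12) = mex{1,2,3} = 0
g(13) = mex{0,2,3} = 1
g(14) = mex{1,2,3} = 0
So g(14) = 0.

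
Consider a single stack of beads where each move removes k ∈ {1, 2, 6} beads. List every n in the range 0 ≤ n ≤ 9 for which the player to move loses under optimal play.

0, 3, 7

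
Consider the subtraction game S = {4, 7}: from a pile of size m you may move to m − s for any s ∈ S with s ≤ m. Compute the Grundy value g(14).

Build the Grundy sequence with g(k) = mex{g(k−s) : s ∈ {4, 7}, s ≤ k}:
k:     0  1  2  3  4  5  6  7  8  9 10 11 12 13 14
g(k):  0  0  0  0  1  1  1  1  2  2  2  0  0  0  0
So g(14) = 0.

0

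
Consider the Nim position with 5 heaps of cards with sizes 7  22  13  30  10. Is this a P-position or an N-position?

Compute the nim-sum pairwise:
7 XOR 22 = 17
17 XOR 13 = 28
28 XOR 30 = 2
2 XOR 10 = 8
The nim-sum is 8 ≠ 0, so this is an N-position: the player to move can win.

N-position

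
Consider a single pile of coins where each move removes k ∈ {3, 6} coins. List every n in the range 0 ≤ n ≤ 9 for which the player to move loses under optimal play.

0, 1, 2, 9

Grundy values for subtraction set {3, 6}:
g(0) = mex{} = 0
g(1) = mex{} = 0
g(2) = mex{} = 0
g(3) = mex{0} = 1
g(4) = mex{0} = 1
g(5) = mex{0} = 1
g(6) = mex{0,1} = 2
g(7) = mex{0,1} = 2
g(8) = mex{0,1} = 2
g(9) = mex{1,2} = 0
The P-positions (g = 0) in 0..9 are 0, 1, 2, 9.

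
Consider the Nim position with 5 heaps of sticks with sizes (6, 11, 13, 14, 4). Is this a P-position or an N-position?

N-position

Compute the nim-sum pairwise:
6 ^ 11 = 13
13 ^ 13 = 0
0 ^ 14 = 14
14 ^ 4 = 10
The nim-sum is 10 ≠ 0, so this is an N-position: the player to move can win.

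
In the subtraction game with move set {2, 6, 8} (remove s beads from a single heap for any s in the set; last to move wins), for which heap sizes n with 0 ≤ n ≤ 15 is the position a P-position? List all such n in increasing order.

Grundy values for subtraction set {2, 6, 8}:
k:     0  1  2  3  4  5  6  7  8  9 10 11 12 13 14 15
g(k):  0  0  1  1  0  0  1  1  2  2  3  3  2  2  0  0
The P-positions (g = 0) in 0..15 are 0, 1, 4, 5, 14, 15.

0, 1, 4, 5, 14, 15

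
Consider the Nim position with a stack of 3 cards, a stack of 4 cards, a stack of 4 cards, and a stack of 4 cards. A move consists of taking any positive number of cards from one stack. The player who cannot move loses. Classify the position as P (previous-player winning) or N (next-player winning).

Write each in binary and XOR column by column:
  011  (3)
  100  (4)
  100  (4)
  100  (4)
  ---
  111  (7)
The nim-sum is 7 ≠ 0, so this is an N-position: the player to move can win.

N-position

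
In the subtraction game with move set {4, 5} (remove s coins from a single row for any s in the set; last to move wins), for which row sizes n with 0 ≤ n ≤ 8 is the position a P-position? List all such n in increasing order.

0, 1, 2, 3

Compute g(0), g(1), … for moves {4, 5}:
k:     0  1  2  3  4  5  6  7  8
g(k):  0  0  0  0  1  1  1  1  2
The P-positions (g = 0) in 0..8 are 0, 1, 2, 3.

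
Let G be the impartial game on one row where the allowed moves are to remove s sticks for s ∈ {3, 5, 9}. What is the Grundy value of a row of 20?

0

Grundy values for subtraction set {3, 5, 9}:
k:     0  1  2  3  4  5  6  7  8  9 10 11 12 13 14 15 16 17 18 19 20
g(k):  0  0  0  1  1  1  2  2  0  3  3  1  0  2  0  1  0  1  0  1  0
So g(20) = 0.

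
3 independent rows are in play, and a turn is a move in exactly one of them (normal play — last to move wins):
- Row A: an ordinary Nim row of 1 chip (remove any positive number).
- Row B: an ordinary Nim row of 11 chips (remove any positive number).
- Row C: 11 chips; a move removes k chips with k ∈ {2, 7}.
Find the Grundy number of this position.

11

Row A is a plain Nim row of size 1, so its Grundy value is 1.
Row B is a plain Nim row of size 11, so its Grundy value is 11.
For row C, compute g(0), g(1), … with moves {2, 7}:
k:     0  1  2  3  4  5  6  7  8  9 10 11
g(k):  0  0  1  1  0  0  1  1  2  0  0  1
So g(11) = 1.
By the Sprague-Grundy theorem, the Grundy value of a sum of independent games is the XOR of the component values.
Combined value = 1 XOR 11 XOR 1 = 11.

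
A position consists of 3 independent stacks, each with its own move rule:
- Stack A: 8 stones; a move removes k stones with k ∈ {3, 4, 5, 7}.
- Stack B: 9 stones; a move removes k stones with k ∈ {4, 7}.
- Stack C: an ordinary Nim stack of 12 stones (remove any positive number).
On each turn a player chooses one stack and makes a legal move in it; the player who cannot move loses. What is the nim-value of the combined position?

For stack A, compute g(0), g(1), … with moves {3, 4, 5, 7}:
g(0) = mex{} = 0
g(1) = mex{} = 0
g(2) = mex{} = 0
g(3) = mex{0} = 1
g(4) = mex{0} = 1
g(5) = mex{0} = 1
g(6) = mex{0,1} = 2
g(7) = mex{0,1} = 2
g(8) = mex{0,1} = 2
So g(8) = 2.
For stack B, compute g(0), g(1), … with moves {4, 7}:
k:     0  1  2  3  4  5  6  7  8  9
g(k):  0  0  0  0  1  1  1  1  2  2
So g(9) = 2.
Stack C is a plain Nim stack of size 12, so its Grundy value is 12.
By the Sprague-Grundy theorem, the Grundy value of a sum of independent games is the XOR of the component values.
Combined value = 2 XOR 2 XOR 12 = 12.

12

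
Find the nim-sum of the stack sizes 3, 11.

Compute the nim-sum pairwise:
3 XOR 11 = 8

8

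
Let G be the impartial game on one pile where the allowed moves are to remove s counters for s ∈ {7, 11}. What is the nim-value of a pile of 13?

Grundy values for subtraction set {7, 11}:
k:     0  1  2  3  4  5  6  7  8  9 10 11 12 13
g(k):  0  0  0  0  0  0  0  1  1  1  1  1  1  1
So g(13) = 1.

1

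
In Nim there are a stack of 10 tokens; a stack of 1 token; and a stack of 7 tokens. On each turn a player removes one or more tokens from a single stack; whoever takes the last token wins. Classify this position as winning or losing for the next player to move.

Winning position

In binary:
  1010  (10)
  0001  (1)
  0111  (7)
  ----
  1100  (12)
The nim-sum is 12 ≠ 0, so this is an N-position: the player to move can win.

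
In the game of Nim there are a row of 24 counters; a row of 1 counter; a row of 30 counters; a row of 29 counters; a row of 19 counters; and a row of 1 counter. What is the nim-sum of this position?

8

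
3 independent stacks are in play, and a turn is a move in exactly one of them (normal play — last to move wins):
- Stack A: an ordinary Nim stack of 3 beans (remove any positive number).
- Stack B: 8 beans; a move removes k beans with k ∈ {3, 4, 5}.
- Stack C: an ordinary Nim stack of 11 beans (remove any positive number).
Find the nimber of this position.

8

Stack A is a plain Nim stack of size 3, so its Grundy value is 3.
Grundy values for stack B (subtraction set {3, 4, 5}):
g(0) = mex{} = 0
g(1) = mex{} = 0
g(2) = mex{} = 0
g(3) = mex{0} = 1
g(4) = mex{0} = 1
g(5) = mex{0} = 1
g(6) = mex{0,1} = 2
g(7) = mex{0,1} = 2
g(8) = mex{1} = 0
So g(8) = 0.
Stack C is a plain Nim stack of size 11, so its Grundy value is 11.
The value of a disjunctive sum is the nim-sum of the parts.
Combined value = 3 XOR 0 XOR 11 = 8.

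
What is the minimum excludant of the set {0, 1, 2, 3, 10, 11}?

The values 0, 1, 2, 3 are all present; 4 is the first non-negative integer missing from the set.

4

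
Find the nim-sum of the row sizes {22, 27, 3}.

In binary:
  10110  (22)
  11011  (27)
  00011  (3)
  -----
  01110  (14)

14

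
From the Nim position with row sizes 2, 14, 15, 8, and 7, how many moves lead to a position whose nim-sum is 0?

Compute the nim-sum pairwise:
2 ⊕ 14 = 12
12 ⊕ 15 = 3
3 ⊕ 8 = 11
11 ⊕ 7 = 12
The overall nim-sum is X = 12. A row of size p has a winning move iff p XOR X < p (reduce it to p XOR X).
  2: 2 XOR 12 = 14 ≥ 2 — no move.
  14: 14 XOR 12 = 2 < 14 — winning move (to 2).
  15: 15 XOR 12 = 3 < 15 — winning move (to 3).
  8: 8 XOR 12 = 4 < 8 — winning move (to 4).
  7: 7 XOR 12 = 11 ≥ 7 — no move.
That gives 3 winning moves.

3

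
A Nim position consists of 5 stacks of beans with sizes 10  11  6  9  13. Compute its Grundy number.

Write each in binary and XOR column by column:
  1010  (10)
  1011  (11)
  0110  (6)
  1001  (9)
  1101  (13)
  ----
  0011  (3)

3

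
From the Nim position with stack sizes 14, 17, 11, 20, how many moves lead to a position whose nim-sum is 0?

Nim-sum: 14 ⊕ 17 ⊕ 11 ⊕ 20 = 0.
The nim-sum is already 0, so every move leaves a nonzero nim-sum — there are no winning moves.

0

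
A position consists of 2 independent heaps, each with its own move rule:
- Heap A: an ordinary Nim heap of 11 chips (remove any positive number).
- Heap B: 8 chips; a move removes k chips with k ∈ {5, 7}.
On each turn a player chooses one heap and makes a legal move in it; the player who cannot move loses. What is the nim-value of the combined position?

10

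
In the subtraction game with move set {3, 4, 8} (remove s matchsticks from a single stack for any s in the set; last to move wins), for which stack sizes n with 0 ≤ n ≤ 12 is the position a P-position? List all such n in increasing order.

0, 1, 2, 7, 12

Compute g(0), g(1), … for moves {3, 4, 8}:
k:     0  1  2  3  4  5  6  7  8  9 10 11 12
g(k):  0  0  0  1  1  1  2  0  2  3  1  3  0
The P-positions (g = 0) in 0..12 are 0, 1, 2, 7, 12.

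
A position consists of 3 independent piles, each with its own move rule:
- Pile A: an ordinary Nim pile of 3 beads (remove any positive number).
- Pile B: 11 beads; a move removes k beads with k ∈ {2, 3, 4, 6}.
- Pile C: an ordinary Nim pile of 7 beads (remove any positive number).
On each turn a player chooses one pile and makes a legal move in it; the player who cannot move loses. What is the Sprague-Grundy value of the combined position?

Pile A is a plain Nim pile of size 3, so its Grundy value is 3.
Grundy values for pile B (subtraction set {2, 3, 4, 6}):
k:     0  1  2  3  4  5  6  7  8  9 10 11
g(k):  0  0  1  1  2  2  3  3  0  0  1  1
So g(11) = 1.
Pile C is a plain Nim pile of size 7, so its Grundy value is 7.
By the Sprague-Grundy theorem, the Grundy value of a sum of independent games is the XOR of the component values.
Combined value = 3 ⊕ 1 ⊕ 7 = 5.

5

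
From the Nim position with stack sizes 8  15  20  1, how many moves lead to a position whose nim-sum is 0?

1

Nim-sum: 8 ⊕ 15 ⊕ 20 ⊕ 1 = 18.
The overall nim-sum is X = 18. A stack of size p has a winning move iff p XOR X < p (reduce it to p XOR X).
  8: 8 XOR 18 = 26 ≥ 8 — no move.
  15: 15 XOR 18 = 29 ≥ 15 — no move.
  20: 20 XOR 18 = 6 < 20 — winning move (to 6).
  1: 1 XOR 18 = 19 ≥ 1 — no move.
That gives 1 winning move.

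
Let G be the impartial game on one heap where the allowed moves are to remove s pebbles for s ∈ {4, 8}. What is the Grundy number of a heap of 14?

Build the Grundy sequence with g(k) = mex{g(k−s) : s ∈ {4, 8}, s ≤ k}:
k:     0  1  2  3  4  5  6  7  8  9 10 11 12 13 14
g(k):  0  0  0  0  1  1  1  1  2  2  2  2  0  0  0
So g(14) = 0.

0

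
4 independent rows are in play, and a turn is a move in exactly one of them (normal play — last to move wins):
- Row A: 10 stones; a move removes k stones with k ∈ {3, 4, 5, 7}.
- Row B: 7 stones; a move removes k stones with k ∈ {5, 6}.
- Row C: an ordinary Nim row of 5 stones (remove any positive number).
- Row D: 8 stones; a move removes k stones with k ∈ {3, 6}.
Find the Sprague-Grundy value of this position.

6

For row A, compute g(0), g(1), … with moves {3, 4, 5, 7}:
g(0) = mex{} = 0
g(1) = mex{} = 0
g(2) = mex{} = 0
g(3) = mex{0} = 1
g(4) = mex{0} = 1
g(5) = mex{0} = 1
g(6) = mex{0,1} = 2
g(7) = mex{0,1} = 2
g(8) = mex{0,1} = 2
g(9) = mex{0,1,2} = 3
g(10) = mex{1,2} = 0
So g(10) = 0.
For row B, compute g(0), g(1), … with moves {5, 6}:
k:     0  1  2  3  4  5  6  7
g(k):  0  0  0  0  0  1  1  1
So g(7) = 1.
Row C is a plain Nim row of size 5, so its Grundy value is 5.
Grundy values for row D (subtraction set {3, 6}):
g(0) = mex{} = 0
g(1) = mex{} = 0
g(2) = mex{} = 0
g(3) = mex{0} = 1
g(4) = mex{0} = 1
g(5) = mex{0} = 1
g(6) = mex{0,1} = 2
g(7) = mex{0,1} = 2
g(8) = mex{0,1} = 2
So g(8) = 2.
The value of a disjunctive sum is the nim-sum of the parts.
Combined value = 0 XOR 1 XOR 5 XOR 2 = 6.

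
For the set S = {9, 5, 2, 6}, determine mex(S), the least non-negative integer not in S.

0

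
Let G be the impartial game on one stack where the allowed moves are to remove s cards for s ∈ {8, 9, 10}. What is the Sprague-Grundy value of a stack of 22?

Build the Grundy sequence with g(k) = mex{g(k−s) : s ∈ {8, 9, 10}, s ≤ k}:
k:     0  1  2  3  4  5  6  7  8  9 10 11 12 13 14 15 16 17 18 19 20 21 22
g(k):  0  0  0  0  0  0  0  0  1  1  1  1  1  1  1  1  2  2  0  0  0  0  0
So g(22) = 0.

0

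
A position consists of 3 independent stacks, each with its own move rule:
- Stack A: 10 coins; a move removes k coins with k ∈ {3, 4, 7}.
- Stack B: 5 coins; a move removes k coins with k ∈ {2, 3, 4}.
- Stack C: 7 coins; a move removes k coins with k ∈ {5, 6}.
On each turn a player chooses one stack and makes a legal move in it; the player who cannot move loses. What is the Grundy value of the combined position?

3

Grundy values for stack A (subtraction set {3, 4, 7}):
k:     0  1  2  3  4  5  6  7  8  9 10
g(k):  0  0  0  1  1  1  2  2  2  3  0
So g(10) = 0.
For stack B, compute g(0), g(1), … with moves {2, 3, 4}:
g(0) = mex{} = 0
g(1) = mex{} = 0
g(2) = mex{0} = 1
g(3) = mex{0} = 1
g(4) = mex{0,1} = 2
g(5) = mex{0,1} = 2
So g(5) = 2.
Build the Grundy sequence for stack C with g(k) = mex{g(k−s) : s ∈ {5, 6}, s ≤ k}:
k:     0  1  2  3  4  5  6  7
g(k):  0  0  0  0  0  1  1  1
So g(7) = 1.
By the Sprague-Grundy theorem, the Grundy value of a sum of independent games is the XOR of the component values.
Combined value = 0 XOR 2 XOR 1 = 3.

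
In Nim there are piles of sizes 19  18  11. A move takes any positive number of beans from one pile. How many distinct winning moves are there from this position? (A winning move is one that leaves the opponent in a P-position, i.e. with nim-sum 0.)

Compute the nim-sum pairwise:
19 ^ 18 = 1
1 ^ 11 = 10
The overall nim-sum is X = 10. A pile of size p has a winning move iff p XOR X < p (reduce it to p XOR X).
  19: 19 XOR 10 = 25 ≥ 19 — no move.
  18: 18 XOR 10 = 24 ≥ 18 — no move.
  11: 11 XOR 10 = 1 < 11 — winning move (to 1).
That gives 1 winning move.

1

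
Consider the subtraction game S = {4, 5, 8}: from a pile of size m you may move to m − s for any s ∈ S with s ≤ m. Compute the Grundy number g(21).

Grundy values for subtraction set {4, 5, 8}:
k:     0  1  2  3  4  5  6  7  8  9 10 11 12 13 14 15 16 17 18 19 20 21
g(k):  0  0  0  0  1  1  1  1  2  2  2  2  0  0  0  0  1  1  1  1  2  2
So g(21) = 2.

2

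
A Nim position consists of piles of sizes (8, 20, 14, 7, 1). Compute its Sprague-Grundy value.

Nim-sum: 8 ^ 20 ^ 14 ^ 7 ^ 1 = 20.

20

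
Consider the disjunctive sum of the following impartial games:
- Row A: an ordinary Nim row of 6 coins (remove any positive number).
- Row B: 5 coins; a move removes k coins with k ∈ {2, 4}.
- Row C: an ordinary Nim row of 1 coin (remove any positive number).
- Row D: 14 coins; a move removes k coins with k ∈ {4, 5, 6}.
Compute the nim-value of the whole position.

4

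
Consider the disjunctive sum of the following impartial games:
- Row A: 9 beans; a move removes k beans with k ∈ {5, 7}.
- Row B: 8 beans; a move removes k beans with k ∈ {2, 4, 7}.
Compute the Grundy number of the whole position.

0

Grundy values for row A (subtraction set {5, 7}):
g(0) = mex{} = 0
g(1) = mex{} = 0
g(2) = mex{} = 0
g(3) = mex{} = 0
g(4) = mex{} = 0
g(5) = mex{0} = 1
g(6) = mex{0} = 1
g(7) = mex{0} = 1
g(8) = mex{0} = 1
g(9) = mex{0} = 1
So g(9) = 1.
Build the Grundy sequence for row B with g(k) = mex{g(k−s) : s ∈ {2, 4, 7}, s ≤ k}:
k:     0  1  2  3  4  5  6  7  8
g(k):  0  0  1  1  2  2  0  3  1
So g(8) = 1.
The value of a disjunctive sum is the nim-sum of the parts.
Combined value = 1 XOR 1 = 0.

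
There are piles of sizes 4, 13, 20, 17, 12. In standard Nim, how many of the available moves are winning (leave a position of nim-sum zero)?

Compute the nim-sum pairwise:
4 ⊕ 13 = 9
9 ⊕ 20 = 29
29 ⊕ 17 = 12
12 ⊕ 12 = 0
The nim-sum is already 0, so every move leaves a nonzero nim-sum — there are no winning moves.

0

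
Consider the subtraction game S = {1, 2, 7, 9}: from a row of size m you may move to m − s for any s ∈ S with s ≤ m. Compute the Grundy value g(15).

Compute g(0), g(1), … for moves {1, 2, 7, 9}:
k:     0  1  2  3  4  5  6  7  8  9 10 11 12 13 14 15
g(k):  0  1  2  0  1  2  0  1  2  3  4  0  1  2  0  1
So g(15) = 1.

1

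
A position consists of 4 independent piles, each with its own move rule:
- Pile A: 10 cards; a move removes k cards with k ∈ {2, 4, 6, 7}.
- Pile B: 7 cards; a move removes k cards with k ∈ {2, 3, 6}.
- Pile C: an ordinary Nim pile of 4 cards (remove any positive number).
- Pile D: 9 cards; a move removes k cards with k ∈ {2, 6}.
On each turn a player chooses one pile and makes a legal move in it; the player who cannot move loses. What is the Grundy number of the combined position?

5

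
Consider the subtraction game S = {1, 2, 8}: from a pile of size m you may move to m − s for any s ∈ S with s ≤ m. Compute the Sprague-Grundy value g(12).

0

Grundy values for subtraction set {1, 2, 8}:
g(0) = mex{} = 0
g(1) = mex{0} = 1
g(2) = mex{0,1} = 2
g(3) = mex{1,2} = 0
g(4) = mex{0,2} = 1
g(5) = mex{0,1} = 2
g(6) = mex{1,2} = 0
g(7) = mex{0,2} = 1
g(8) = mex{0,1} = 2
g(9) = mex{1,2} = 0
g(10) = mex{0,2} = 1
g(11) = mex{0,1} = 2
g(12) = mex{1,2} = 0
So g(12) = 0.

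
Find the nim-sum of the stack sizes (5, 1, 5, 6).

7

Nim-sum: 5 ^ 1 ^ 5 ^ 6 = 7.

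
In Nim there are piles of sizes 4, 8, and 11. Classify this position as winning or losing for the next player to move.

Winning position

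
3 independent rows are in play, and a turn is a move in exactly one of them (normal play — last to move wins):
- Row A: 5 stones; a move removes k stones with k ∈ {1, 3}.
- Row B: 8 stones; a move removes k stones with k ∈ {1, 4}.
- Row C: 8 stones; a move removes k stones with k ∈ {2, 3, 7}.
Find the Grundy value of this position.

Build the Grundy sequence for row A with g(k) = mex{g(k−s) : s ∈ {1, 3}, s ≤ k}:
k:     0  1  2  3  4  5
g(k):  0  1  0  1  0  1
So g(5) = 1.
Grundy values for row B (subtraction set {1, 4}):
k:     0  1  2  3  4  5  6  7  8
g(k):  0  1  0  1  2  0  1  0  1
So g(8) = 1.
Build the Grundy sequence for row C with g(k) = mex{g(k−s) : s ∈ {2, 3, 7}, s ≤ k}:
g(0) = mex{} = 0
g(1) = mex{} = 0
g(2) = mex{0} = 1
g(3) = mex{0} = 1
g(4) = mex{0,1} = 2
g(5) = mex{1} = 0
g(6) = mex{1,2} = 0
g(7) = mex{0,2} = 1
g(8) = mex{0} = 1
So g(8) = 1.
By the Sprague-Grundy theorem, the Grundy value of a sum of independent games is the XOR of the component values.
Combined value = 1 XOR 1 XOR 1 = 1.

1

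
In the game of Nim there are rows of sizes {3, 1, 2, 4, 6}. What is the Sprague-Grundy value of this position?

2

Nim-sum: 3 ⊕ 1 ⊕ 2 ⊕ 4 ⊕ 6 = 2.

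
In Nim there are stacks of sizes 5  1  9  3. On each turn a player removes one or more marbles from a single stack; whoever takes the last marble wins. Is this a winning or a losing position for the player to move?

Winning position

Compute the nim-sum pairwise:
5 ^ 1 = 4
4 ^ 9 = 13
13 ^ 3 = 14
The nim-sum is 14 ≠ 0, so this is an N-position: the player to move can win.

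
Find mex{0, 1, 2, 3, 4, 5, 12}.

6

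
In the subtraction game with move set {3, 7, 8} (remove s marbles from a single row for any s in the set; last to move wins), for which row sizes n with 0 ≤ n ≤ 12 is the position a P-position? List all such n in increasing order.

Grundy values for subtraction set {3, 7, 8}:
k:     0  1  2  3  4  5  6  7  8  9 10 11 12
g(k):  0  0  0  1  1  1  0  2  2  1  3  0  0
The P-positions (g = 0) in 0..12 are 0, 1, 2, 6, 11, 12.

0, 1, 2, 6, 11, 12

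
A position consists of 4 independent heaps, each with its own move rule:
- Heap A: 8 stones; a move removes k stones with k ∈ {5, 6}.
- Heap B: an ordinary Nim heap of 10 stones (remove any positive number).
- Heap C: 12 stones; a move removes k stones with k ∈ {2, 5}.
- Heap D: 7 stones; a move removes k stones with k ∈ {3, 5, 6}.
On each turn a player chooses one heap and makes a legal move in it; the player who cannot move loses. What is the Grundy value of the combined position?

11

Grundy values for heap A (subtraction set {5, 6}):
k:     0  1  2  3  4  5  6  7  8
g(k):  0  0  0  0  0  1  1  1  1
So g(8) = 1.
Heap B is a plain Nim heap of size 10, so its Grundy value is 10.
For heap C, compute g(0), g(1), … with moves {2, 5}:
g(0) = mex{} = 0
g(1) = mex{} = 0
g(2) = mex{0} = 1
g(3) = mex{0} = 1
g(4) = mex{1} = 0
g(5) = mex{0,1} = 2
g(6) = mex{0} = 1
g(7) = mex{1,2} = 0
g(8) = mex{1} = 0
g(9) = mex{0} = 1
g(10) = mex{0,2} = 1
g(11) = mex{1} = 0
g(12) = mex{0,1} = 2
So g(12) = 2.
For heap D, compute g(0), g(1), … with moves {3, 5, 6}:
g(0) = mex{} = 0
g(1) = mex{} = 0
g(2) = mex{} = 0
g(3) = mex{0} = 1
g(4) = mex{0} = 1
g(5) = mex{0} = 1
g(6) = mex{0,1} = 2
g(7) = mex{0,1} = 2
So g(7) = 2.
The value of a disjunctive sum is the nim-sum of the parts.
Combined value = 1 XOR 10 XOR 2 XOR 2 = 11.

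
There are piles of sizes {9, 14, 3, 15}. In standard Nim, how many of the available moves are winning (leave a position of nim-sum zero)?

3

Nim-sum: 9 ⊕ 14 ⊕ 3 ⊕ 15 = 11.
The overall nim-sum is X = 11. A pile of size p has a winning move iff p XOR X < p (reduce it to p XOR X).
  9: 9 XOR 11 = 2 < 9 — winning move (to 2).
  14: 14 XOR 11 = 5 < 14 — winning move (to 5).
  3: 3 XOR 11 = 8 ≥ 3 — no move.
  15: 15 XOR 11 = 4 < 15 — winning move (to 4).
That gives 3 winning moves.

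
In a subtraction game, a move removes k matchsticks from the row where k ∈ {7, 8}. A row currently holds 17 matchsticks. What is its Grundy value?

Compute g(0), g(1), … for moves {7, 8}:
k:     0  1  2  3  4  5  6  7  8  9 10 11 12 13 14 15 16 17
g(k):  0  0  0  0  0  0  0  1  1  1  1  1  1  1  2  0  0  0
So g(17) = 0.

0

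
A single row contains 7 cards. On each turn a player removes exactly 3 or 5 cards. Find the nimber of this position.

2

Compute g(0), g(1), … for moves {3, 5}:
g(0) = mex{} = 0
g(1) = mex{} = 0
g(2) = mex{} = 0
g(3) = mex{0} = 1
g(4) = mex{0} = 1
g(5) = mex{0} = 1
g(6) = mex{0,1} = 2
g(7) = mex{0,1} = 2
So g(7) = 2.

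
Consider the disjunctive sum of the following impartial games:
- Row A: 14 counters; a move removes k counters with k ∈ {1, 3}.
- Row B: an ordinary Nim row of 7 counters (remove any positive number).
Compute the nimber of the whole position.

7

Grundy values for row A (subtraction set {1, 3}):
g(0) = mex{} = 0
g(1) = mex{0} = 1
g(2) = mex{1} = 0
g(3) = mex{0} = 1
g(4) = mex{1} = 0
g(5) = mex{0} = 1
g(6) = mex{1} = 0
g(7) = mex{0} = 1
g(8) = mex{1} = 0
g(9) = mex{0} = 1
g(10) = mex{1} = 0
g(11) = mex{0} = 1
g(12) = mex{1} = 0
g(13) = mex{0} = 1
g(14) = mex{1} = 0
So g(14) = 0.
Row B is a plain Nim row of size 7, so its Grundy value is 7.
By the Sprague-Grundy theorem, the Grundy value of a sum of independent games is the XOR of the component values.
Combined value = 0 XOR 7 = 7.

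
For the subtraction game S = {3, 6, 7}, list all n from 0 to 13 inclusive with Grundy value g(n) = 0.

Build the Grundy sequence with g(k) = mex{g(k−s) : s ∈ {3, 6, 7}, s ≤ k}:
k:     0  1  2  3  4  5  6  7  8  9 10 11 12 13
g(k):  0  0  0  1  1  1  2  2  2  3  0  0  0  1
The P-positions (g = 0) in 0..13 are 0, 1, 2, 10, 11, 12.

0, 1, 2, 10, 11, 12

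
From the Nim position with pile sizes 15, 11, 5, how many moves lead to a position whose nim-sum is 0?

Write each in binary and XOR column by column:
  1111  (15)
  1011  (11)
  0101  (5)
  ----
  0001  (1)
The overall nim-sum is X = 1. A pile of size p has a winning move iff p XOR X < p (reduce it to p XOR X).
  15: 15 XOR 1 = 14 < 15 — winning move (to 14).
  11: 11 XOR 1 = 10 < 11 — winning move (to 10).
  5: 5 XOR 1 = 4 < 5 — winning move (to 4).
That gives 3 winning moves.

3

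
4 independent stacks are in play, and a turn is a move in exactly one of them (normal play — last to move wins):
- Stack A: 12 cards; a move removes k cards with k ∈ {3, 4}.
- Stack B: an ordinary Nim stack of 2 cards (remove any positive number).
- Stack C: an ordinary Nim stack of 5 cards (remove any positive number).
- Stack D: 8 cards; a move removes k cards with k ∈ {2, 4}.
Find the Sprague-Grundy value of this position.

Grundy values for stack A (subtraction set {3, 4}):
g(0) = mex{} = 0
g(1) = mex{} = 0
g(2) = mex{} = 0
g(3) = mex{0} = 1
g(4) = mex{0} = 1
g(5) = mex{0} = 1
g(6) = mex{0,1} = 2
g(7) = mex{1} = 0
g(8) = mex{1} = 0
g(9) = mex{1,2} = 0
g(10) = mex{0,2} = 1
g(11) = mex{0} = 1
g(12) = mex{0} = 1
So g(12) = 1.
Stack B is a plain Nim stack of size 2, so its Grundy value is 2.
Stack C is a plain Nim stack of size 5, so its Grundy value is 5.
Grundy values for stack D (subtraction set {2, 4}):
g(0) = mex{} = 0
g(1) = mex{} = 0
g(2) = mex{0} = 1
g(3) = mex{0} = 1
g(4) = mex{0,1} = 2
g(5) = mex{0,1} = 2
g(6) = mex{1,2} = 0
g(7) = mex{1,2} = 0
g(8) = mex{0,2} = 1
So g(8) = 1.
The value of a disjunctive sum is the nim-sum of the parts.
Combined value = 1 XOR 2 XOR 5 XOR 1 = 7.

7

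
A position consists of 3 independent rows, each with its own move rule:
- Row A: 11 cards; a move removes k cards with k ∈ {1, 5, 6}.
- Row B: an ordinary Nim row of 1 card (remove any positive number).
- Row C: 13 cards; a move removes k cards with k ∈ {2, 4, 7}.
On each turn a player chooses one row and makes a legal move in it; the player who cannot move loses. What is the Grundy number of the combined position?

3

Grundy values for row A (subtraction set {1, 5, 6}):
g(0) = mex{} = 0
g(1) = mex{0} = 1
g(2) = mex{1} = 0
g(3) = mex{0} = 1
g(4) = mex{1} = 0
g(5) = mex{0} = 1
g(6) = mex{0,1} = 2
g(7) = mex{0,1,2} = 3
g(8) = mex{0,1,3} = 2
g(9) = mex{0,1,2} = 3
g(10) = mex{0,1,3} = 2
g(11) = mex{1,2} = 0
So g(11) = 0.
Row B is a plain Nim row of size 1, so its Grundy value is 1.
Grundy values for row C (subtraction set {2, 4, 7}):
g(0) = mex{} = 0
g(1) = mex{} = 0
g(2) = mex{0} = 1
g(3) = mex{0} = 1
g(4) = mex{0,1} = 2
g(5) = mex{0,1} = 2
g(6) = mex{1,2} = 0
g(7) = mex{0,1,2} = 3
g(8) = mex{0,2} = 1
g(9) = mex{1,2,3} = 0
g(10) = mex{0,1} = 2
g(11) = mex{0,2,3} = 1
g(12) = mex{1,2} = 0
g(13) = mex{0,1} = 2
So g(13) = 2.
The value of a disjunctive sum is the nim-sum of the parts.
Combined value = 0 ⊕ 1 ⊕ 2 = 3.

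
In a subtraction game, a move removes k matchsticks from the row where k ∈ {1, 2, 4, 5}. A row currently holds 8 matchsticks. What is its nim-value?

2

Build the Grundy sequence with g(k) = mex{g(k−s) : s ∈ {1, 2, 4, 5}, s ≤ k}:
k:     0  1  2  3  4  5  6  7  8
g(k):  0  1  2  0  1  2  0  1  2
So g(8) = 2.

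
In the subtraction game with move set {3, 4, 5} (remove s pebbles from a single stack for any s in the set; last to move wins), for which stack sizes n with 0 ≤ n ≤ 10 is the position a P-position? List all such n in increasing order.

0, 1, 2, 8, 9, 10

Compute g(0), g(1), … for moves {3, 4, 5}:
g(0) = mex{} = 0
g(1) = mex{} = 0
g(2) = mex{} = 0
g(3) = mex{0} = 1
g(4) = mex{0} = 1
g(5) = mex{0} = 1
g(6) = mex{0,1} = 2
g(7) = mex{0,1} = 2
g(8) = mex{1} = 0
g(9) = mex{1,2} = 0
g(10) = mex{1,2} = 0
The P-positions (g = 0) in 0..10 are 0, 1, 2, 8, 9, 10.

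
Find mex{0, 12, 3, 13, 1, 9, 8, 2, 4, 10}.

5

The values 0, 1, 2, 3, 4 are all present; 5 is the first non-negative integer missing from the set.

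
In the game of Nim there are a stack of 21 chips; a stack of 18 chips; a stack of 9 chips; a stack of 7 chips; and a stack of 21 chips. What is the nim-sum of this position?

28

Bitwise XOR of the heap sizes:
  10101  (21)
  10010  (18)
  01001  (9)
  00111  (7)
  10101  (21)
  -----
  11100  (28)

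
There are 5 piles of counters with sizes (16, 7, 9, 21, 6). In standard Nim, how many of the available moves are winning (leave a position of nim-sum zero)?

In binary:
  10000  (16)
  00111  (7)
  01001  (9)
  10101  (21)
  00110  (6)
  -----
  01101  (13)
The overall nim-sum is X = 13. A pile of size p has a winning move iff p XOR X < p (reduce it to p XOR X).
  16: 16 XOR 13 = 29 ≥ 16 — no move.
  7: 7 XOR 13 = 10 ≥ 7 — no move.
  9: 9 XOR 13 = 4 < 9 — winning move (to 4).
  21: 21 XOR 13 = 24 ≥ 21 — no move.
  6: 6 XOR 13 = 11 ≥ 6 — no move.
That gives 1 winning move.

1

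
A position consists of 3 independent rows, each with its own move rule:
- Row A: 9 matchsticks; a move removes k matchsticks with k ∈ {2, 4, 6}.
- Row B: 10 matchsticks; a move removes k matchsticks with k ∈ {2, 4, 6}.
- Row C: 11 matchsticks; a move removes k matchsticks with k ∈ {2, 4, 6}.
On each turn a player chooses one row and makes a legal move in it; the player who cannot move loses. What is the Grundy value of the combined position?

0

For row A, compute g(0), g(1), … with moves {2, 4, 6}:
k:     0  1  2  3  4  5  6  7  8  9
g(k):  0  0  1  1  2  2  3  3  0  0
So g(9) = 0.
Build the Grundy sequence for row B with g(k) = mex{g(k−s) : s ∈ {2, 4, 6}, s ≤ k}:
k:     0  1  2  3  4  5  6  7  8  9 10
g(k):  0  0  1  1  2  2  3  3  0  0  1
So g(10) = 1.
For row C, compute g(0), g(1), … with moves {2, 4, 6}:
k:     0  1  2  3  4  5  6  7  8  9 10 11
g(k):  0  0  1  1  2  2  3  3  0  0  1  1
So g(11) = 1.
The value of a disjunctive sum is the nim-sum of the parts.
Combined value = 0 XOR 1 XOR 1 = 0.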